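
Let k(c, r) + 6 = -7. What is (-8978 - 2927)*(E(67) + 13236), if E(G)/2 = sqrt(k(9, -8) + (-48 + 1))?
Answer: -157574580 - 47620*I*sqrt(15) ≈ -1.5757e+8 - 1.8443e+5*I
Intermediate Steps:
k(c, r) = -13 (k(c, r) = -6 - 7 = -13)
E(G) = 4*I*sqrt(15) (E(G) = 2*sqrt(-13 + (-48 + 1)) = 2*sqrt(-13 - 47) = 2*sqrt(-60) = 2*(2*I*sqrt(15)) = 4*I*sqrt(15))
(-8978 - 2927)*(E(67) + 13236) = (-8978 - 2927)*(4*I*sqrt(15) + 13236) = -11905*(13236 + 4*I*sqrt(15)) = -157574580 - 47620*I*sqrt(15)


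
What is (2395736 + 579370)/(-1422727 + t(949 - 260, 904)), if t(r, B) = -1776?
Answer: -2975106/1424503 ≈ -2.0885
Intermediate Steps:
(2395736 + 579370)/(-1422727 + t(949 - 260, 904)) = (2395736 + 579370)/(-1422727 - 1776) = 2975106/(-1424503) = 2975106*(-1/1424503) = -2975106/1424503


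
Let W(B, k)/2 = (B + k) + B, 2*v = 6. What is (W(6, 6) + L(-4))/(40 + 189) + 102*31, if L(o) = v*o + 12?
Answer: 724134/229 ≈ 3162.2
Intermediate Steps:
v = 3 (v = (½)*6 = 3)
W(B, k) = 2*k + 4*B (W(B, k) = 2*((B + k) + B) = 2*(k + 2*B) = 2*k + 4*B)
L(o) = 12 + 3*o (L(o) = 3*o + 12 = 12 + 3*o)
(W(6, 6) + L(-4))/(40 + 189) + 102*31 = ((2*6 + 4*6) + (12 + 3*(-4)))/(40 + 189) + 102*31 = ((12 + 24) + (12 - 12))/229 + 3162 = (36 + 0)*(1/229) + 3162 = 36*(1/229) + 3162 = 36/229 + 3162 = 724134/229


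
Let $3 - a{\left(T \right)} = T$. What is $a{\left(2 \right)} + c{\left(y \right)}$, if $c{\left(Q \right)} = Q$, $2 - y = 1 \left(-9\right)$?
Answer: $12$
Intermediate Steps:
$y = 11$ ($y = 2 - 1 \left(-9\right) = 2 - -9 = 2 + 9 = 11$)
$a{\left(T \right)} = 3 - T$
$a{\left(2 \right)} + c{\left(y \right)} = \left(3 - 2\right) + 11 = 1 + 11 = 12$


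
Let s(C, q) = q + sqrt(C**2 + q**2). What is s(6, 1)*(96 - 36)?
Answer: 60 + 60*sqrt(37) ≈ 424.97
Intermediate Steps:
s(6, 1)*(96 - 36) = (1 + sqrt(6**2 + 1**2))*(96 - 36) = (1 + sqrt(36 + 1))*60 = (1 + sqrt(37))*60 = 60 + 60*sqrt(37)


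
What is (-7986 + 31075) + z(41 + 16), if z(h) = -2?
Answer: 23087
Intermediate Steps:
(-7986 + 31075) + z(41 + 16) = (-7986 + 31075) - 2 = 23089 - 2 = 23087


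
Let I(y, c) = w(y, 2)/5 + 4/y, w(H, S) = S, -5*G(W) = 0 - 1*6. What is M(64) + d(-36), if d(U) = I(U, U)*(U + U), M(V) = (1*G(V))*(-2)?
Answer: -116/5 ≈ -23.200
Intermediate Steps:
G(W) = 6/5 (G(W) = -(0 - 1*6)/5 = -(0 - 6)/5 = -⅕*(-6) = 6/5)
I(y, c) = ⅖ + 4/y (I(y, c) = 2/5 + 4/y = 2*(⅕) + 4/y = ⅖ + 4/y)
M(V) = -12/5 (M(V) = (1*(6/5))*(-2) = (6/5)*(-2) = -12/5)
d(U) = 2*U*(⅖ + 4/U) (d(U) = (⅖ + 4/U)*(U + U) = (⅖ + 4/U)*(2*U) = 2*U*(⅖ + 4/U))
M(64) + d(-36) = -12/5 + (8 + (⅘)*(-36)) = -12/5 + (8 - 144/5) = -12/5 - 104/5 = -116/5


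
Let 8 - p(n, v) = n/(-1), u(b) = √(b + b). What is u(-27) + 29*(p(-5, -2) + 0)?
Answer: 87 + 3*I*√6 ≈ 87.0 + 7.3485*I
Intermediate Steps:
u(b) = √2*√b (u(b) = √(2*b) = √2*√b)
p(n, v) = 8 + n (p(n, v) = 8 - n/(-1) = 8 - n*(-1) = 8 - (-1)*n = 8 + n)
u(-27) + 29*(p(-5, -2) + 0) = √2*√(-27) + 29*((8 - 5) + 0) = √2*(3*I*√3) + 29*(3 + 0) = 3*I*√6 + 29*3 = 3*I*√6 + 87 = 87 + 3*I*√6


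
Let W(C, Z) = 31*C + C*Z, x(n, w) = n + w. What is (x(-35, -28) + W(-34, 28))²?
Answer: 4280761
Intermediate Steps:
(x(-35, -28) + W(-34, 28))² = ((-35 - 28) - 34*(31 + 28))² = (-63 - 34*59)² = (-63 - 2006)² = (-2069)² = 4280761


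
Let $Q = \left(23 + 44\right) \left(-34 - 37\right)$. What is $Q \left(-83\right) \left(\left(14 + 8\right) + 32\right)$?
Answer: $21320874$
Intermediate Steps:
$Q = -4757$ ($Q = 67 \left(-34 - 37\right) = 67 \left(-71\right) = -4757$)
$Q \left(-83\right) \left(\left(14 + 8\right) + 32\right) = \left(-4757\right) \left(-83\right) \left(\left(14 + 8\right) + 32\right) = 394831 \left(22 + 32\right) = 394831 \cdot 54 = 21320874$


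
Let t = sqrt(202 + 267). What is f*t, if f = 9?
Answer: 9*sqrt(469) ≈ 194.91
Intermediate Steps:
t = sqrt(469) ≈ 21.656
f*t = 9*sqrt(469)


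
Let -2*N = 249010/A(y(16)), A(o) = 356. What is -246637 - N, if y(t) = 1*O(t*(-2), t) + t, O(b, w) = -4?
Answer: -87678267/356 ≈ -2.4629e+5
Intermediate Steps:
y(t) = -4 + t (y(t) = 1*(-4) + t = -4 + t)
N = -124505/356 ≈ -349.73
-246637 - N = -246637 - 1*(-124505/356) = -246637 + 124505/356 = -87678267/356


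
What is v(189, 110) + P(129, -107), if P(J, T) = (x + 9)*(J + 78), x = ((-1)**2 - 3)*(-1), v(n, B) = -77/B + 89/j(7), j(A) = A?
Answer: 160231/70 ≈ 2289.0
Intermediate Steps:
v(n, B) = 89/7 - 77/B (v(n, B) = -77/B + 89/7 = 89/7 - 77/B)
x = 2 (x = (1 - 3)*(-1) = -2*(-1) = 2)
P(J, T) = 858 + 11*J (P(J, T) = (2 + 9)*(J + 78) = 11*(78 + J) = 858 + 11*J)
v(189, 110) + P(129, -107) = (89/7 - 77/110) + (858 + 11*129) = (89/7 - 77*1/110) + (858 + 1419) = (89/7 - 7/10) + 2277 = 841/70 + 2277 = 160231/70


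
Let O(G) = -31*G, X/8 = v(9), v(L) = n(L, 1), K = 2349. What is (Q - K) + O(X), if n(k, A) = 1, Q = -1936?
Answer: -4533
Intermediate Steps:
v(L) = 1
X = 8 (X = 8*1 = 8)
(Q - K) + O(X) = (-1936 - 1*2349) - 31*8 = (-1936 - 2349) - 248 = -4285 - 248 = -4533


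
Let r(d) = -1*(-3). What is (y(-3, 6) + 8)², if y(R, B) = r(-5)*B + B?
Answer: 1024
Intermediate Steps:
r(d) = 3
y(R, B) = 4*B (y(R, B) = 3*B + B = 4*B)
(y(-3, 6) + 8)² = (4*6 + 8)² = (24 + 8)² = 32² = 1024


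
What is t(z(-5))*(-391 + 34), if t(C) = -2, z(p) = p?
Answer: 714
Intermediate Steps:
t(z(-5))*(-391 + 34) = -2*(-391 + 34) = -2*(-357) = 714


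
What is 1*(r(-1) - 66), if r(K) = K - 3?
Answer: -70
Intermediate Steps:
r(K) = -3 + K
1*(r(-1) - 66) = 1*((-3 - 1) - 66) = 1*(-4 - 66) = 1*(-70) = -70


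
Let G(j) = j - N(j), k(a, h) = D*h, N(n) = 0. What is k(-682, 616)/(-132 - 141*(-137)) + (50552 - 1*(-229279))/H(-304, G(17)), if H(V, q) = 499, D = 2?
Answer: 5369172503/9573315 ≈ 560.85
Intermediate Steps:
k(a, h) = 2*h
G(j) = j (G(j) = j - 1*0 = j + 0 = j)
k(-682, 616)/(-132 - 141*(-137)) + (50552 - 1*(-229279))/H(-304, G(17)) = (2*616)/(-132 - 141*(-137)) + (50552 - 1*(-229279))/499 = 1232/(-132 + 19317) + (50552 + 229279)*(1/499) = 1232/19185 + 279831*(1/499) = 1232*(1/19185) + 279831/499 = 1232/19185 + 279831/499 = 5369172503/9573315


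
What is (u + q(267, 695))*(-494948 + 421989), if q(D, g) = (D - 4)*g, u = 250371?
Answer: -31602628604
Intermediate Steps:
q(D, g) = g*(-4 + D) (q(D, g) = (-4 + D)*g = g*(-4 + D))
(u + q(267, 695))*(-494948 + 421989) = (250371 + 695*(-4 + 267))*(-494948 + 421989) = (250371 + 695*263)*(-72959) = (250371 + 182785)*(-72959) = 433156*(-72959) = -31602628604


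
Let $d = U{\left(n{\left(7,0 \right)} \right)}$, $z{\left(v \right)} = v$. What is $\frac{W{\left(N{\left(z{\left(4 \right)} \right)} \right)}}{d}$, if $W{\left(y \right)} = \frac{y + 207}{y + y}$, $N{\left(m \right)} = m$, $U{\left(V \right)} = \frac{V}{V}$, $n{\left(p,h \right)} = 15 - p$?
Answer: $\frac{211}{8} \approx 26.375$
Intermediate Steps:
$U{\left(V \right)} = 1$
$d = 1$
$W{\left(y \right)} = \frac{207 + y}{2 y}$
$\frac{W{\left(N{\left(z{\left(4 \right)} \right)} \right)}}{d} = \frac{\frac{1}{2} \cdot \frac{1}{4} \left(207 + 4\right)}{1} = \frac{1}{2} \cdot \frac{1}{4} \cdot 211 \cdot 1 = \frac{211}{8} \cdot 1 = \frac{211}{8}$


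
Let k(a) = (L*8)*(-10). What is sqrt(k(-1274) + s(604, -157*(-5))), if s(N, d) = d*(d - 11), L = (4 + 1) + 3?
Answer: 5*sqrt(24278) ≈ 779.07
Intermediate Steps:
L = 8 (L = 5 + 3 = 8)
s(N, d) = d*(-11 + d)
k(a) = -640 (k(a) = (8*8)*(-10) = 64*(-10) = -640)
sqrt(k(-1274) + s(604, -157*(-5))) = sqrt(-640 + (-157*(-5))*(-11 - 157*(-5))) = sqrt(-640 + 785*(-11 + 785)) = sqrt(-640 + 785*774) = sqrt(-640 + 607590) = sqrt(606950) = 5*sqrt(24278)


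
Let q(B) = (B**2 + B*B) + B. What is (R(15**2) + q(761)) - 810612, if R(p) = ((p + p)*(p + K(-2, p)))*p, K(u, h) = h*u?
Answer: -22432859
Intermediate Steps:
q(B) = B + 2*B**2 (q(B) = (B**2 + B**2) + B = 2*B**2 + B = B + 2*B**2)
R(p) = -2*p**3 (R(p) = ((p + p)*(p + p*(-2)))*p = ((2*p)*(p - 2*p))*p = ((2*p)*(-p))*p = (-2*p**2)*p = -2*p**3)
(R(15**2) + q(761)) - 810612 = (-2*(15**2)**3 + 761*(1 + 2*761)) - 810612 = (-2*225**3 + 761*(1 + 1522)) - 810612 = (-2*11390625 + 761*1523) - 810612 = (-22781250 + 1159003) - 810612 = -21622247 - 810612 = -22432859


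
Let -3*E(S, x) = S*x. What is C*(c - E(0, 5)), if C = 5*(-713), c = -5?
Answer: 17825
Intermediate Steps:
E(S, x) = -S*x/3
C = -3565
C*(c - E(0, 5)) = -3565*(-5 - (-1)*0*5/3) = -3565*(-5 - 1*0) = -3565*(-5 + 0) = -3565*(-5) = 17825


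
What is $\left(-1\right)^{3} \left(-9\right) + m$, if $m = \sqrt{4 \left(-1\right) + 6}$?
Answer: $9 + \sqrt{2} \approx 10.414$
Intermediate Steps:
$m = \sqrt{2}$ ($m = \sqrt{-4 + 6} = \sqrt{2} \approx 1.4142$)
$\left(-1\right)^{3} \left(-9\right) + m = \left(-1\right)^{3} \left(-9\right) + \sqrt{2} = \left(-1\right) \left(-9\right) + \sqrt{2} = 9 + \sqrt{2}$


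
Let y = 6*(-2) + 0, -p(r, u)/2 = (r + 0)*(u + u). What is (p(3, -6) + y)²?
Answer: 3600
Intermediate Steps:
p(r, u) = -4*r*u (p(r, u) = -2*(r + 0)*(u + u) = -2*r*2*u = -4*r*u)
y = -12 (y = -12 + 0 = -12)
(p(3, -6) + y)² = (-4*3*(-6) - 12)² = (72 - 12)² = 60² = 3600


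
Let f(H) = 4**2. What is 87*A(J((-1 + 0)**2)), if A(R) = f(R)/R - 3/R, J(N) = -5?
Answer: -1131/5 ≈ -226.20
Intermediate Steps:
f(H) = 16
A(R) = 13/R (A(R) = 16/R - 3/R = 13/R)
87*A(J((-1 + 0)**2)) = 87*(13/(-5)) = 87*(13*(-1/5)) = 87*(-13/5) = -1131/5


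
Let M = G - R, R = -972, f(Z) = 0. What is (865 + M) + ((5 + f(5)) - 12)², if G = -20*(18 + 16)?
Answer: 1206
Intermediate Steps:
G = -680 (G = -20*34 = -680)
M = 292 (M = -680 - 1*(-972) = -680 + 972 = 292)
(865 + M) + ((5 + f(5)) - 12)² = (865 + 292) + ((5 + 0) - 12)² = 1157 + (5 - 12)² = 1157 + (-7)² = 1157 + 49 = 1206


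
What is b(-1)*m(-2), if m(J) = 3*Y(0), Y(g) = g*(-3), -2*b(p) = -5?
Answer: 0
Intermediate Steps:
b(p) = 5/2 (b(p) = -½*(-5) = 5/2)
Y(g) = -3*g
m(J) = 0 (m(J) = 3*(-3*0) = 3*0 = 0)
b(-1)*m(-2) = (5/2)*0 = 0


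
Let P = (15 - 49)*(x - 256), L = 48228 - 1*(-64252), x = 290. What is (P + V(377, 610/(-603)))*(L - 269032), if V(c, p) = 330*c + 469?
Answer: -19369083096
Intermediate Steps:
V(c, p) = 469 + 330*c
L = 112480 (L = 48228 + 64252 = 112480)
P = -1156 (P = (15 - 49)*(290 - 256) = -34*34 = -1156)
(P + V(377, 610/(-603)))*(L - 269032) = (-1156 + (469 + 330*377))*(112480 - 269032) = (-1156 + (469 + 124410))*(-156552) = (-1156 + 124879)*(-156552) = 123723*(-156552) = -19369083096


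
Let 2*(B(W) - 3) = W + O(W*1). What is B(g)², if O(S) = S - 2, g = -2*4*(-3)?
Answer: 676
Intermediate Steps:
g = 24 (g = -8*(-3) = 24)
O(S) = -2 + S
B(W) = 2 + W (B(W) = 3 + (W + (-2 + W*1))/2 = 3 + (W + (-2 + W))/2 = 3 + (-2 + 2*W)/2 = 3 + (-1 + W) = 2 + W)
B(g)² = (2 + 24)² = 26² = 676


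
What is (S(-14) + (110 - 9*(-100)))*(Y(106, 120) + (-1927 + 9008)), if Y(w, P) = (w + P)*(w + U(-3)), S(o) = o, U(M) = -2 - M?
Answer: 31137948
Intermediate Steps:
Y(w, P) = (1 + w)*(P + w) (Y(w, P) = (w + P)*(w + (-2 - 1*(-3))) = (P + w)*(w + (-2 + 3)) = (P + w)*(w + 1) = (P + w)*(1 + w) = (1 + w)*(P + w))
(S(-14) + (110 - 9*(-100)))*(Y(106, 120) + (-1927 + 9008)) = (-14 + (110 - 9*(-100)))*((120 + 106 + 106**2 + 120*106) + (-1927 + 9008)) = (-14 + (110 + 900))*((120 + 106 + 11236 + 12720) + 7081) = (-14 + 1010)*(24182 + 7081) = 996*31263 = 31137948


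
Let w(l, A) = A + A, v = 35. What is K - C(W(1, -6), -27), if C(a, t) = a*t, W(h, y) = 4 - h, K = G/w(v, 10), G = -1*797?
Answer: 823/20 ≈ 41.150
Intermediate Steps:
G = -797
w(l, A) = 2*A
K = -797/20 (K = -797/(2*10) = -797/20 ≈ -39.850)
K - C(W(1, -6), -27) = -797/20 - (4 - 1*1)*(-27) = -797/20 - (4 - 1)*(-27) = -797/20 - 3*(-27) = -797/20 - 1*(-81) = -797/20 + 81 = 823/20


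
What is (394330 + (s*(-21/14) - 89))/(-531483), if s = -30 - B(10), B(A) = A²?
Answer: -394436/531483 ≈ -0.74214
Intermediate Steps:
s = -130 (s = -30 - 1*10² = -30 - 1*100 = -30 - 100 = -130)
(394330 + (s*(-21/14) - 89))/(-531483) = (394330 + (-(-2730)/14 - 89))/(-531483) = (394330 + (-(-2730)/14 - 89))*(-1/531483) = (394330 + (-130*(-3/2) - 89))*(-1/531483) = (394330 + (195 - 89))*(-1/531483) = (394330 + 106)*(-1/531483) = 394436*(-1/531483) = -394436/531483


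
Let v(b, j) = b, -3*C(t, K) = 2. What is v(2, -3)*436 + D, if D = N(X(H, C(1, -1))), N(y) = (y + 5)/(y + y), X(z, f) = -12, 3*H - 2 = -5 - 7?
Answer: 20935/24 ≈ 872.29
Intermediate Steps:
C(t, K) = -2/3 (C(t, K) = -1/3*2 = -2/3)
H = -10/3 (H = 2/3 + (-5 - 7)/3 = 2/3 + (1/3)*(-12) = 2/3 - 4 = -10/3 ≈ -3.3333)
N(y) = (5 + y)/(2*y) (N(y) = (5 + y)/((2*y)) = (5 + y)*(1/(2*y)) = (5 + y)/(2*y))
D = 7/24 (D = (1/2)*(5 - 12)/(-12) = (1/2)*(-1/12)*(-7) = 7/24 ≈ 0.29167)
v(2, -3)*436 + D = 2*436 + 7/24 = 872 + 7/24 = 20935/24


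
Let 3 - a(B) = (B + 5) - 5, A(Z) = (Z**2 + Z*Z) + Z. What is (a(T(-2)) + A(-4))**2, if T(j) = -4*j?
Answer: 529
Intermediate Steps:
A(Z) = Z + 2*Z**2 (A(Z) = (Z**2 + Z**2) + Z = 2*Z**2 + Z = Z + 2*Z**2)
a(B) = 3 - B (a(B) = 3 - ((B + 5) - 5) = 3 - ((5 + B) - 5) = 3 - B)
(a(T(-2)) + A(-4))**2 = ((3 - (-4)*(-2)) - 4*(1 + 2*(-4)))**2 = ((3 - 1*8) - 4*(1 - 8))**2 = ((3 - 8) - 4*(-7))**2 = (-5 + 28)**2 = 23**2 = 529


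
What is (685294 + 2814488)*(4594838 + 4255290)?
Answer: 30973518672096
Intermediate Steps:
(685294 + 2814488)*(4594838 + 4255290) = 3499782*8850128 = 30973518672096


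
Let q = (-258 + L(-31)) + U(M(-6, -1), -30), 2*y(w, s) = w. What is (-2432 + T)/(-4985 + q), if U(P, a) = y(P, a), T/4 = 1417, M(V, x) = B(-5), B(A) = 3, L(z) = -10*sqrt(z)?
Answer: -67845976/109905689 + 129440*I*sqrt(31)/109905689 ≈ -0.61731 + 0.0065574*I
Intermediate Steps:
M(V, x) = 3
T = 5668 (T = 4*1417 = 5668)
y(w, s) = w/2
U(P, a) = P/2
q = -513/2 - 10*I*sqrt(31) (q = (-258 - 10*I*sqrt(31)) + (1/2)*3 = (-258 - 10*I*sqrt(31)) + 3/2 = -513/2 - 10*I*sqrt(31) ≈ -256.5 - 55.678*I)
(-2432 + T)/(-4985 + q) = (-2432 + 5668)/(-4985 + (-513/2 - 10*I*sqrt(31))) = 3236/(-10483/2 - 10*I*sqrt(31))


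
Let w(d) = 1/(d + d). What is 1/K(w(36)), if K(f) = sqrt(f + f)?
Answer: 6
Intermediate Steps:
w(d) = 1/(2*d)
K(f) = sqrt(2)*sqrt(f) (K(f) = sqrt(2*f) = sqrt(2)*sqrt(f))
1/K(w(36)) = 1/(sqrt(2)*sqrt((1/2)/36)) = 1/(sqrt(2)*sqrt((1/2)*(1/36))) = 1/(sqrt(2)*sqrt(1/72)) = 1/(sqrt(2)*(sqrt(2)/12)) = 1/(1/6) = 6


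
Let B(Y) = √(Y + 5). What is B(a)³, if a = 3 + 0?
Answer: 16*√2 ≈ 22.627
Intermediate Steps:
a = 3
B(Y) = √(5 + Y)
B(a)³ = (√(5 + 3))³ = (√8)³ = (2*√2)³ = 16*√2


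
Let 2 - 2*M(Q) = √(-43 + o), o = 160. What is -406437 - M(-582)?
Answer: -406438 + 3*√13/2 ≈ -4.0643e+5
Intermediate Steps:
M(Q) = 1 - 3*√13/2 (M(Q) = 1 - √(-43 + 160)/2 = 1 - 3*√13/2)
-406437 - M(-582) = -406437 - (1 - 3*√13/2) = -406437 + (-1 + 3*√13/2) = -406438 + 3*√13/2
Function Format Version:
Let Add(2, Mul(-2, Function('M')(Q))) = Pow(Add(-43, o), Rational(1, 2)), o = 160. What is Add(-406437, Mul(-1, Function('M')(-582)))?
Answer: Add(-406438, Mul(Rational(3, 2), Pow(13, Rational(1, 2)))) ≈ -4.0643e+5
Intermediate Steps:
Function('M')(Q) = Add(1, Mul(Rational(-3, 2), Pow(13, Rational(1, 2)))) (Function('M')(Q) = Add(1, Mul(Rational(-1, 2), Pow(Add(-43, 160), Rational(1, 2)))) = Add(1, Mul(Rational(-1, 2), Pow(117, Rational(1, 2)))) = Add(1, Mul(Rational(-1, 2), Mul(3, Pow(13, Rational(1, 2))))) = Add(1, Mul(Rational(-3, 2), Pow(13, Rational(1, 2)))))
Add(-406437, Mul(-1, Function('M')(-582))) = Add(-406437, Mul(-1, Add(1, Mul(Rational(-3, 2), Pow(13, Rational(1, 2)))))) = Add(-406437, Add(-1, Mul(Rational(3, 2), Pow(13, Rational(1, 2))))) = Add(-406438, Mul(Rational(3, 2), Pow(13, Rational(1, 2))))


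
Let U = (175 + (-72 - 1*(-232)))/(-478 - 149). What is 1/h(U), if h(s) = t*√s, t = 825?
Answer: -I*√210045/276375 ≈ -0.0016583*I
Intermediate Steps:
U = -335/627 (U = (175 + (-72 + 232))/(-627) = (175 + 160)*(-1/627) = 335*(-1/627) = -335/627 ≈ -0.53429)
h(s) = 825*√s
1/h(U) = 1/(825*√(-335/627)) = 1/(825*(I*√210045/627)) = 1/(25*I*√210045/19) = -I*√210045/276375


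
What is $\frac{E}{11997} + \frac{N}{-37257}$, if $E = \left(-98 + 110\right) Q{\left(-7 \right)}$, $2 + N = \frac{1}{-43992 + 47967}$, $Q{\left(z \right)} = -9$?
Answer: $- \frac{1766562883}{197412734475} \approx -0.0089486$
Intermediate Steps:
$N = - \frac{7949}{3975}$ ($N = -2 + \frac{1}{-43992 + 47967} = -2 + \frac{1}{3975} = - \frac{7949}{3975} \approx -1.9997$)
$E = -108$ ($E = \left(-98 + 110\right) \left(-9\right) = 12 \left(-9\right) = -108$)
$\frac{E}{11997} + \frac{N}{-37257} = - \frac{108}{11997} - \frac{7949}{3975 \left(-37257\right)} = \left(-108\right) \frac{1}{11997} - - \frac{7949}{148096575} = - \frac{12}{1333} + \frac{7949}{148096575} = - \frac{1766562883}{197412734475}$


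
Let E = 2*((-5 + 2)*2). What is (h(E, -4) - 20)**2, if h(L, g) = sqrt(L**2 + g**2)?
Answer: 560 - 160*sqrt(10) ≈ 54.036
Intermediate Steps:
E = -12 (E = 2*(-3*2) = 2*(-6) = -12)
(h(E, -4) - 20)**2 = (sqrt((-12)**2 + (-4)**2) - 20)**2 = (sqrt(144 + 16) - 20)**2 = (sqrt(160) - 20)**2 = (4*sqrt(10) - 20)**2 = (-20 + 4*sqrt(10))**2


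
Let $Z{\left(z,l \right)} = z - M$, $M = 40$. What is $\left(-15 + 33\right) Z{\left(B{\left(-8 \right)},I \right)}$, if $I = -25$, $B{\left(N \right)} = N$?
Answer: $-864$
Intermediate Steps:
$Z{\left(z,l \right)} = -40 + z$ ($Z{\left(z,l \right)} = z - 40 = -40 + z$)
$\left(-15 + 33\right) Z{\left(B{\left(-8 \right)},I \right)} = \left(-15 + 33\right) \left(-40 - 8\right) = 18 \left(-48\right) = -864$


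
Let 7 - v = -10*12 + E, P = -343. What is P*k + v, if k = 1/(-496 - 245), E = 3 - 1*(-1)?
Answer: 91486/741 ≈ 123.46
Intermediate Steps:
E = 4 (E = 3 + 1 = 4)
v = 123 (v = 7 - (-10*12 + 4) = 7 - (-120 + 4) = 7 - 1*(-116) = 7 + 116 = 123)
k = -1/741 (k = 1/(-741) = -1/741 ≈ -0.0013495)
P*k + v = -343*(-1/741) + 123 = 343/741 + 123 = 91486/741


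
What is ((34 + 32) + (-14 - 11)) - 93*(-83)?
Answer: 7760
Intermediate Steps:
((34 + 32) + (-14 - 11)) - 93*(-83) = (66 - 25) + 7719 = 41 + 7719 = 7760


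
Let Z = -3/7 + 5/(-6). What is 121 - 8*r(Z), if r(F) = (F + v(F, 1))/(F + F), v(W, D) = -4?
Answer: 5529/53 ≈ 104.32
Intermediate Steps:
Z = -53/42 (Z = -3*1/7 + 5*(-1/6) = -3/7 - 5/6 = -53/42 ≈ -1.2619)
r(F) = (-4 + F)/(2*F) (r(F) = (F - 4)/(F + F) = (-4 + F)/((2*F)) = (-4 + F)*(1/(2*F)) = (-4 + F)/(2*F))
121 - 8*r(Z) = 121 - 4*(-4 - 53/42)/(-53/42) = 121 - 4*(-42)*(-221)/(53*42) = 121 - 8*221/106 = 121 - 884/53 = 5529/53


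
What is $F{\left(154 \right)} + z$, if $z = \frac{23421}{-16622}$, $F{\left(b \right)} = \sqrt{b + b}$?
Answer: $- \frac{23421}{16622} + 2 \sqrt{77} \approx 16.141$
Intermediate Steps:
$F{\left(b \right)} = \sqrt{2} \sqrt{b}$ ($F{\left(b \right)} = \sqrt{2 b} = \sqrt{2} \sqrt{b}$)
$z = - \frac{23421}{16622}$ ($z = 23421 \left(- \frac{1}{16622}\right) = - \frac{23421}{16622} \approx -1.409$)
$F{\left(154 \right)} + z = \sqrt{2} \sqrt{154} - \frac{23421}{16622} = 2 \sqrt{77} - \frac{23421}{16622} = - \frac{23421}{16622} + 2 \sqrt{77}$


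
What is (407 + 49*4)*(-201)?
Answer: -121203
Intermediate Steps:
(407 + 49*4)*(-201) = (407 + 196)*(-201) = 603*(-201) = -121203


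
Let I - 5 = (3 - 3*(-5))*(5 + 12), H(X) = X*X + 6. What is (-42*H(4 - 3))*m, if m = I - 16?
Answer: -86730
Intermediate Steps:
H(X) = 6 + X² (H(X) = X² + 6 = 6 + X²)
I = 311 (I = 5 + (3 - 3*(-5))*(5 + 12) = 5 + (3 + 15)*17 = 5 + 18*17 = 5 + 306 = 311)
m = 295 (m = 311 - 16 = 295)
(-42*H(4 - 3))*m = -42*(6 + (4 - 3)²)*295 = -42*(6 + 1²)*295 = -42*(6 + 1)*295 = -42*7*295 = -294*295 = -86730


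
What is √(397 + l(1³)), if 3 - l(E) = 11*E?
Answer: √389 ≈ 19.723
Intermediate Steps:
l(E) = 3 - 11*E
√(397 + l(1³)) = √(397 + (3 - 11*1³)) = √(397 + (3 - 11*1)) = √(397 + (3 - 11)) = √(397 - 8) = √389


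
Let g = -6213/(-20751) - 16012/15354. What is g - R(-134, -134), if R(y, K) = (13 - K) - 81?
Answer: -3544197829/53101809 ≈ -66.743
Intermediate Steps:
R(y, K) = -68 - K
g = -39478435/53101809 (g = -6213*(-1/20751) - 16012*1/15354 = 2071/6917 - 8006/7677 = -39478435/53101809 ≈ -0.74345)
g - R(-134, -134) = -39478435/53101809 - (-68 - 1*(-134)) = -39478435/53101809 - (-68 + 134) = -39478435/53101809 - 1*66 = -39478435/53101809 - 66 = -3544197829/53101809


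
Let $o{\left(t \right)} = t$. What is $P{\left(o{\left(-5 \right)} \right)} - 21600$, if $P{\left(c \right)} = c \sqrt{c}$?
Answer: $-21600 - 5 i \sqrt{5} \approx -21600.0 - 11.18 i$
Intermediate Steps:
$P{\left(c \right)} = c^{\frac{3}{2}}$
$P{\left(o{\left(-5 \right)} \right)} - 21600 = \left(-5\right)^{\frac{3}{2}} - 21600 = - 5 i \sqrt{5} - 21600 = -21600 - 5 i \sqrt{5}$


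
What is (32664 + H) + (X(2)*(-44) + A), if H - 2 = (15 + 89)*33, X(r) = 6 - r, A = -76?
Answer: 35846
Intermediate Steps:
H = 3434 (H = 2 + (15 + 89)*33 = 2 + 104*33 = 2 + 3432 = 3434)
(32664 + H) + (X(2)*(-44) + A) = (32664 + 3434) + ((6 - 1*2)*(-44) - 76) = 36098 + ((6 - 2)*(-44) - 76) = 36098 + (4*(-44) - 76) = 36098 + (-176 - 76) = 36098 - 252 = 35846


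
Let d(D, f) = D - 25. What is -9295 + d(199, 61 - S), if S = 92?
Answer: -9121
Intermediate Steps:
d(D, f) = -25 + D
-9295 + d(199, 61 - S) = -9295 + (-25 + 199) = -9295 + 174 = -9121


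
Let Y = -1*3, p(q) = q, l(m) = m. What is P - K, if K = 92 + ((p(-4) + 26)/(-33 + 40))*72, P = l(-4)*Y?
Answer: -2144/7 ≈ -306.29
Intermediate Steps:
Y = -3
P = 12 (P = -4*(-3) = 12)
K = 2228/7 (K = 92 + ((-4 + 26)/(-33 + 40))*72 = 92 + (22/7)*72 = 92 + 1584/7 = 2228/7 ≈ 318.29)
P - K = 12 - 1*2228/7 = 12 - 2228/7 = -2144/7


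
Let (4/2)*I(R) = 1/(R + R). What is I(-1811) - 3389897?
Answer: -24556413869/7244 ≈ -3.3899e+6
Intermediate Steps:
I(R) = 1/(4*R) (I(R) = 1/(2*(R + R)) = 1/(2*((2*R))) = (1/(2*R))/2 = 1/(4*R))
I(-1811) - 3389897 = (¼)/(-1811) - 3389897 = (¼)*(-1/1811) - 3389897 = -1/7244 - 3389897 = -24556413869/7244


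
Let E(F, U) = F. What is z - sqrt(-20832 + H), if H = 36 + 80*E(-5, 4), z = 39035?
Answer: 39035 - 2*I*sqrt(5299) ≈ 39035.0 - 145.59*I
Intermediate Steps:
H = -364 (H = 36 + 80*(-5) = 36 - 400 = -364)
z - sqrt(-20832 + H) = 39035 - sqrt(-20832 - 364) = 39035 - sqrt(-21196) = 39035 - 2*I*sqrt(5299)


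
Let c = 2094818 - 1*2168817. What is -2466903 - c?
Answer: -2392904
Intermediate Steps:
c = -73999 (c = 2094818 - 2168817 = -73999)
-2466903 - c = -2466903 - 1*(-73999) = -2466903 + 73999 = -2392904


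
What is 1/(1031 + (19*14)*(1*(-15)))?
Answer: -1/2959 ≈ -0.00033795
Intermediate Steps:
1/(1031 + (19*14)*(1*(-15))) = 1/(1031 + 266*(-15)) = 1/(1031 - 3990) = 1/(-2959) = -1/2959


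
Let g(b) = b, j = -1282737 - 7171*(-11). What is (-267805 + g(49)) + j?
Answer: -1471612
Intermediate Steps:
j = -1203856 (j = -1282737 + 78881 = -1203856)
(-267805 + g(49)) + j = (-267805 + 49) - 1203856 = -267756 - 1203856 = -1471612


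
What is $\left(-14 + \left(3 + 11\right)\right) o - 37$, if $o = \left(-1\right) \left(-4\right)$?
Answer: $-37$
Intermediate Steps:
$o = 4$
$\left(-14 + \left(3 + 11\right)\right) o - 37 = \left(-14 + \left(3 + 11\right)\right) 4 - 37 = \left(-14 + 14\right) 4 - 37 = 0 \cdot 4 - 37 = 0 - 37 = -37$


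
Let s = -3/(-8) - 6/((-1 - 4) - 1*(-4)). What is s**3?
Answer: 132651/512 ≈ 259.08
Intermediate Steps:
s = 51/8 (s = -3*(-1/8) - 6/(-5 + 4) = 3/8 - 6/(-1) = 3/8 - 6*(-1) = 3/8 + 6 = 51/8 ≈ 6.3750)
s**3 = (51/8)**3 = 132651/512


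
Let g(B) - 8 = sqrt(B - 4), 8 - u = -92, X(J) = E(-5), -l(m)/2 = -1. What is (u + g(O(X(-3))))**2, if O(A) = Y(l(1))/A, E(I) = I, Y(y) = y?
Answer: (540 + I*sqrt(110))**2/25 ≈ 11660.0 + 453.09*I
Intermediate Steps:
l(m) = 2 (l(m) = -2*(-1) = 2)
X(J) = -5
O(A) = 2/A
u = 100 (u = 8 - 1*(-92) = 8 + 92 = 100)
g(B) = 8 + sqrt(-4 + B) (g(B) = 8 + sqrt(B - 4) = 8 + sqrt(-4 + B))
(u + g(O(X(-3))))**2 = (100 + (8 + sqrt(-4 + 2/(-5))))**2 = (100 + (8 + sqrt(-4 + 2*(-1/5))))**2 = (100 + (8 + sqrt(-4 - 2/5)))**2 = (100 + (8 + sqrt(-22/5)))**2 = (100 + (8 + I*sqrt(110)/5))**2 = (108 + I*sqrt(110)/5)**2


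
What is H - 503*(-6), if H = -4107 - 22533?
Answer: -23622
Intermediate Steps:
H = -26640
H - 503*(-6) = -26640 - 503*(-6) = -26640 + 3018 = -23622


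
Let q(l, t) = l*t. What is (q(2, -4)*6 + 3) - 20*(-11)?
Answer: 175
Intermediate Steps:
(q(2, -4)*6 + 3) - 20*(-11) = ((2*(-4))*6 + 3) - 20*(-11) = (-8*6 + 3) + 220 = (-48 + 3) + 220 = -45 + 220 = 175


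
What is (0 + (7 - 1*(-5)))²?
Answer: 144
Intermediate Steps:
(0 + (7 - 1*(-5)))² = (0 + (7 + 5))² = (0 + 12)² = 12² = 144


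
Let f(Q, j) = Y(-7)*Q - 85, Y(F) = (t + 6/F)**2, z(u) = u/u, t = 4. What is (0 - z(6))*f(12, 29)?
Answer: -1643/49 ≈ -33.531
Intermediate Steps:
z(u) = 1
Y(F) = (4 + 6/F)**2
f(Q, j) = -85 + 484*Q/49 (f(Q, j) = (4*(3 + 2*(-7))**2/(-7)**2)*Q - 85 = (4*(1/49)*(3 - 14)**2)*Q - 85 = (4*(1/49)*(-11)**2)*Q - 85 = (4*(1/49)*121)*Q - 85 = 484*Q/49 - 85 = -85 + 484*Q/49)
(0 - z(6))*f(12, 29) = (0 - 1*1)*(-85 + (484/49)*12) = (0 - 1)*(-85 + 5808/49) = -1*1643/49 = -1643/49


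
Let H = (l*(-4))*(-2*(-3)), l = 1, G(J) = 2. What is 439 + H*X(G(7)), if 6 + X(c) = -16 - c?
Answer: 1015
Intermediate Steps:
H = -24 (H = (1*(-4))*(-2*(-3)) = -4*6 = -24)
X(c) = -22 - c (X(c) = -6 + (-16 - c) = -22 - c)
439 + H*X(G(7)) = 439 - 24*(-22 - 1*2) = 439 - 24*(-22 - 2) = 439 - 24*(-24) = 439 + 576 = 1015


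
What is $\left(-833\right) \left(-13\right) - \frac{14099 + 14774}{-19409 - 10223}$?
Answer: $\frac{320913801}{29632} \approx 10830.0$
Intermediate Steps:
$\left(-833\right) \left(-13\right) - \frac{14099 + 14774}{-19409 - 10223} = 10829 - \frac{28873}{-29632} = 10829 - 28873 \left(- \frac{1}{29632}\right) = 10829 - - \frac{28873}{29632} = 10829 + \frac{28873}{29632} = \frac{320913801}{29632}$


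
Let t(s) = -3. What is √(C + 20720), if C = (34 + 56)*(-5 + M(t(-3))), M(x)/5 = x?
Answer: 2*√4730 ≈ 137.55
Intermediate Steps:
M(x) = 5*x
C = -1800 (C = (34 + 56)*(-5 + 5*(-3)) = 90*(-5 - 15) = 90*(-20) = -1800)
√(C + 20720) = √(-1800 + 20720) = √18920 = 2*√4730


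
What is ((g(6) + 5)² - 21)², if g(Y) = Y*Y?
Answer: 2755600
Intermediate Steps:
g(Y) = Y²
((g(6) + 5)² - 21)² = ((6² + 5)² - 21)² = ((36 + 5)² - 21)² = (41² - 21)² = (1681 - 21)² = 1660² = 2755600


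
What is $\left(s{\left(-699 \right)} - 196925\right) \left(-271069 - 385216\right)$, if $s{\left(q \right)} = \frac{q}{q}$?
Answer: $129238267340$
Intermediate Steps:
$s{\left(q \right)} = 1$
$\left(s{\left(-699 \right)} - 196925\right) \left(-271069 - 385216\right) = \left(1 - 196925\right) \left(-271069 - 385216\right) = \left(-196924\right) \left(-656285\right) = 129238267340$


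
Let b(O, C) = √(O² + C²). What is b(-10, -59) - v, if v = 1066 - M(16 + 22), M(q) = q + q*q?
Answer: 416 + √3581 ≈ 475.84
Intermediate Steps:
b(O, C) = √(C² + O²)
M(q) = q + q²
v = -416 (v = 1066 - (16 + 22)*(1 + (16 + 22)) = 1066 - 38*(1 + 38) = 1066 - 38*39 = 1066 - 1*1482 = 1066 - 1482 = -416)
b(-10, -59) - v = √((-59)² + (-10)²) - 1*(-416) = √(3481 + 100) + 416 = √3581 + 416 = 416 + √3581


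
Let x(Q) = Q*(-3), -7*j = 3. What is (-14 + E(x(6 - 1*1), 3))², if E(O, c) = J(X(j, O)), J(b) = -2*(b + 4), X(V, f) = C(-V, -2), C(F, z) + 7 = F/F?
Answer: 100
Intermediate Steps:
j = -3/7 (j = -⅐*3 = -3/7 ≈ -0.42857)
C(F, z) = -6 (C(F, z) = -7 + F/F = -7 + 1 = -6)
X(V, f) = -6
J(b) = -8 - 2*b (J(b) = -2*(4 + b) = -8 - 2*b)
x(Q) = -3*Q
E(O, c) = 4 (E(O, c) = -8 - 2*(-6) = -8 + 12 = 4)
(-14 + E(x(6 - 1*1), 3))² = (-14 + 4)² = (-10)² = 100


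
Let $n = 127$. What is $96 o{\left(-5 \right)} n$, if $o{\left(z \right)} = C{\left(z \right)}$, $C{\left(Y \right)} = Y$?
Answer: $-60960$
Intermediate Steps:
$o{\left(z \right)} = z$
$96 o{\left(-5 \right)} n = 96 \left(-5\right) 127 = \left(-480\right) 127 = -60960$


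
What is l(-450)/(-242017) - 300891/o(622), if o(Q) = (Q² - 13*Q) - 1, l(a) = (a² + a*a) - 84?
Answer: -226201703199/91675313549 ≈ -2.4674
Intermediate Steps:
l(a) = -84 + 2*a² (l(a) = (a² + a²) - 84 = 2*a² - 84 = -84 + 2*a²)
o(Q) = -1 + Q² - 13*Q
l(-450)/(-242017) - 300891/o(622) = (-84 + 2*(-450)²)/(-242017) - 300891/(-1 + 622² - 13*622) = (-84 + 2*202500)*(-1/242017) - 300891/(-1 + 386884 - 8086) = (-84 + 405000)*(-1/242017) - 300891/378797 = 404916*(-1/242017) - 300891*1/378797 = -404916/242017 - 300891/378797 = -226201703199/91675313549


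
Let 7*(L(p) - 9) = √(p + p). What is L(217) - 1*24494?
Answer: -24485 + √434/7 ≈ -24482.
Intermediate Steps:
L(p) = 9 + √2*√p/7 (L(p) = 9 + √(p + p)/7 = 9 + √(2*p)/7 = 9 + (√2*√p)/7 = 9 + √2*√p/7)
L(217) - 1*24494 = (9 + √2*√217/7) - 1*24494 = (9 + √434/7) - 24494 = -24485 + √434/7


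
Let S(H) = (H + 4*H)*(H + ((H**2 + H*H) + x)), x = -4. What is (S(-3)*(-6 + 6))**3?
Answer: 0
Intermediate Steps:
S(H) = 5*H*(-4 + H + 2*H**2) (S(H) = (H + 4*H)*(H + ((H**2 + H*H) - 4)) = (5*H)*(H + ((H**2 + H**2) - 4)) = (5*H)*(H + (2*H**2 - 4)) = (5*H)*(H + (-4 + 2*H**2)) = (5*H)*(-4 + H + 2*H**2) = 5*H*(-4 + H + 2*H**2))
(S(-3)*(-6 + 6))**3 = ((5*(-3)*(-4 - 3 + 2*(-3)**2))*(-6 + 6))**3 = ((5*(-3)*(-4 - 3 + 2*9))*0)**3 = ((5*(-3)*(-4 - 3 + 18))*0)**3 = ((5*(-3)*11)*0)**3 = (-165*0)**3 = 0**3 = 0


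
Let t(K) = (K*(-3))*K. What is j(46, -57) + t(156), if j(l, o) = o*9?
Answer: -73521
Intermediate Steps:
j(l, o) = 9*o
t(K) = -3*K² (t(K) = (-3*K)*K = -3*K²)
j(46, -57) + t(156) = 9*(-57) - 3*156² = -513 - 3*24336 = -513 - 73008 = -73521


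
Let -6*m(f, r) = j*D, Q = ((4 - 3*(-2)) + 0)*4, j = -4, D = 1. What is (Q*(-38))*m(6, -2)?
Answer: -3040/3 ≈ -1013.3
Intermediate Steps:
Q = 40 (Q = ((4 + 6) + 0)*4 = (10 + 0)*4 = 10*4 = 40)
m(f, r) = 2/3 (m(f, r) = -(-2)/3 = -1/6*(-4) = 2/3)
(Q*(-38))*m(6, -2) = (40*(-38))*(2/3) = -1520*2/3 = -3040/3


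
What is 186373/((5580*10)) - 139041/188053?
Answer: 27289513969/10493357400 ≈ 2.6006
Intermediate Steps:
186373/((5580*10)) - 139041/188053 = 186373/55800 - 139041*1/188053 = 186373*(1/55800) - 139041/188053 = 186373/55800 - 139041/188053 = 27289513969/10493357400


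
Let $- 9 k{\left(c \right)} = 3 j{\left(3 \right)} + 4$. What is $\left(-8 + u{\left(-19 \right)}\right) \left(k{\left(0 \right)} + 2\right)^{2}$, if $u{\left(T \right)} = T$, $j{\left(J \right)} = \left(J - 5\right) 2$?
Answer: $- \frac{676}{3} \approx -225.33$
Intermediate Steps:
$j{\left(J \right)} = -10 + 2 J$ ($j{\left(J \right)} = \left(-5 + J\right) 2 = -10 + 2 J$)
$k{\left(c \right)} = \frac{8}{9}$ ($k{\left(c \right)} = - \frac{3 \left(-10 + 2 \cdot 3\right) + 4}{9} = - \frac{3 \left(-10 + 6\right) + 4}{9} = - \frac{3 \left(-4\right) + 4}{9} = - \frac{-12 + 4}{9} = \left(- \frac{1}{9}\right) \left(-8\right) = \frac{8}{9}$)
$\left(-8 + u{\left(-19 \right)}\right) \left(k{\left(0 \right)} + 2\right)^{2} = \left(-8 - 19\right) \left(\frac{8}{9} + 2\right)^{2} = - 27 \left(\frac{26}{9}\right)^{2} = \left(-27\right) \frac{676}{81} = - \frac{676}{3}$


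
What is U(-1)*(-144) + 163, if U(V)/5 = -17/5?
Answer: 2611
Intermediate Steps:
U(V) = -17 (U(V) = 5*(-17/5) = -17)
U(-1)*(-144) + 163 = -17*(-144) + 163 = 2448 + 163 = 2611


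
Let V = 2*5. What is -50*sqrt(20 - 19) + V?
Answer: -40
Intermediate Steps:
V = 10
-50*sqrt(20 - 19) + V = -50*sqrt(20 - 19) + 10 = -50*sqrt(1) + 10 = -50*1 + 10 = -50 + 10 = -40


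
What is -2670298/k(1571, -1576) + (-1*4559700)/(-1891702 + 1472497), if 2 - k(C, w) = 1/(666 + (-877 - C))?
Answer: -132983906354392/99631055 ≈ -1.3348e+6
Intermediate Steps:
k(C, w) = 2 - 1/(-211 - C) (k(C, w) = 2 - 1/(666 + (-877 - C)) = 2 - 1/(-211 - C))
-2670298/k(1571, -1576) + (-1*4559700)/(-1891702 + 1472497) = -2670298*(211 + 1571)/(423 + 2*1571) + (-1*4559700)/(-1891702 + 1472497) = -2670298*1782/(423 + 3142) - 4559700/(-419205) = -2670298/((1/1782)*3565) - 4559700*(-1/419205) = -2670298/3565/1782 + 303980/27947 = -2670298*1782/3565 + 303980/27947 = -4758471036/3565 + 303980/27947 = -132983906354392/99631055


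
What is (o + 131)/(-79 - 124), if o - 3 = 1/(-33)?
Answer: -4421/6699 ≈ -0.65995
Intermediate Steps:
o = 98/33 (o = 3 + 1/(-33) = 3 - 1/33 = 98/33 ≈ 2.9697)
(o + 131)/(-79 - 124) = (98/33 + 131)/(-79 - 124) = (4421/33)/(-203) = -1/203*4421/33 = -4421/6699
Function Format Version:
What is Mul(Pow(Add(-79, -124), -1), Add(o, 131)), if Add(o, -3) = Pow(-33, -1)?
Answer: Rational(-4421, 6699) ≈ -0.65995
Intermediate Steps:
o = Rational(98, 33) (o = Add(3, Pow(-33, -1)) = Add(3, Rational(-1, 33)) = Rational(98, 33) ≈ 2.9697)
Mul(Pow(Add(-79, -124), -1), Add(o, 131)) = Mul(Pow(Add(-79, -124), -1), Add(Rational(98, 33), 131)) = Mul(Pow(-203, -1), Rational(4421, 33)) = Mul(Rational(-1, 203), Rational(4421, 33)) = Rational(-4421, 6699)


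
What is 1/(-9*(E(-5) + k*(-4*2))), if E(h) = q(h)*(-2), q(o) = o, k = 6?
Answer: 1/342 ≈ 0.0029240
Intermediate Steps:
E(h) = -2*h (E(h) = h*(-2) = -2*h)
1/(-9*(E(-5) + k*(-4*2))) = 1/(-9*(-2*(-5) + 6*(-4*2))) = 1/(-9*(10 + 6*(-8))) = 1/(-9*(10 - 48)) = 1/(-9*(-38)) = 1/342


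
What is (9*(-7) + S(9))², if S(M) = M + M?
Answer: 2025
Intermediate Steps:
S(M) = 2*M
(9*(-7) + S(9))² = (9*(-7) + 2*9)² = (-63 + 18)² = (-45)² = 2025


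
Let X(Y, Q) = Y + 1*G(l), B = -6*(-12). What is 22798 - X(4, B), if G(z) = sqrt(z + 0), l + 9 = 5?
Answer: 22794 - 2*I ≈ 22794.0 - 2.0*I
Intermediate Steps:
l = -4 (l = -9 + 5 = -4)
G(z) = sqrt(z)
B = 72
X(Y, Q) = Y + 2*I (X(Y, Q) = Y + 1*sqrt(-4) = Y + 1*(2*I) = Y + 2*I)
22798 - X(4, B) = 22798 - (4 + 2*I) = 22798 + (-4 - 2*I) = 22794 - 2*I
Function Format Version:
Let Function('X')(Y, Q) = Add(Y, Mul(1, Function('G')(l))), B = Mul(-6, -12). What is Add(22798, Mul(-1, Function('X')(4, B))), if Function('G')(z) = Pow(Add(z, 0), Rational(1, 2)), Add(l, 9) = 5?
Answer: Add(22794, Mul(-2, I)) ≈ Add(22794., Mul(-2.0000, I))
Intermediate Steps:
l = -4 (l = Add(-9, 5) = -4)
Function('G')(z) = Pow(z, Rational(1, 2))
B = 72
Function('X')(Y, Q) = Add(Y, Mul(2, I)) (Function('X')(Y, Q) = Add(Y, Mul(1, Pow(-4, Rational(1, 2)))) = Add(Y, Mul(1, Mul(2, I))) = Add(Y, Mul(2, I)))
Add(22798, Mul(-1, Function('X')(4, B))) = Add(22798, Mul(-1, Add(4, Mul(2, I)))) = Add(22798, Add(-4, Mul(-2, I))) = Add(22794, Mul(-2, I))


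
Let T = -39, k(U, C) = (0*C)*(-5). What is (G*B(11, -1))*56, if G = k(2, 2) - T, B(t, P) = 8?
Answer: 17472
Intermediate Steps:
k(U, C) = 0 (k(U, C) = 0*(-5) = 0)
G = 39 (G = 0 - 1*(-39) = 0 + 39 = 39)
(G*B(11, -1))*56 = (39*8)*56 = 312*56 = 17472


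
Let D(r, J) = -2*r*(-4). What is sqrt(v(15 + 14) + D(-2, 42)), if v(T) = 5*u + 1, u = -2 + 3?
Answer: I*sqrt(10) ≈ 3.1623*I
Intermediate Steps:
u = 1
D(r, J) = 8*r
v(T) = 6 (v(T) = 5*1 + 1 = 5 + 1 = 6)
sqrt(v(15 + 14) + D(-2, 42)) = sqrt(6 + 8*(-2)) = sqrt(6 - 16) = sqrt(-10) = I*sqrt(10)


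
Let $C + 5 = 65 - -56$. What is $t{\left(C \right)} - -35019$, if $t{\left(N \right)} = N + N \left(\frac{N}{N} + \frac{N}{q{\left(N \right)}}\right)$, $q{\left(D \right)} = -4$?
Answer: $31887$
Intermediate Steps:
$C = 116$ ($C = -5 + \left(65 - -56\right) = -5 + \left(65 + 56\right) = -5 + 121 = 116$)
$t{\left(N \right)} = N + N \left(1 - \frac{N}{4}\right)$ ($t{\left(N \right)} = N + N \left(\frac{N}{N} + \frac{N}{-4}\right) = N + N \left(1 + N \left(- \frac{1}{4}\right)\right) = N + N \left(1 - \frac{N}{4}\right)$)
$t{\left(C \right)} - -35019 = \frac{1}{4} \cdot 116 \left(8 - 116\right) - -35019 = \frac{1}{4} \cdot 116 \left(8 - 116\right) + 35019 = \frac{1}{4} \cdot 116 \left(-108\right) + 35019 = -3132 + 35019 = 31887$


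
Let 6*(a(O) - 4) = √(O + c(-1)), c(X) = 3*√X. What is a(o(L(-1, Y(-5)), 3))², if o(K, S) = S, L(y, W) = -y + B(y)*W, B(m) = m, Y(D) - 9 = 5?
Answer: (24 + √3*√(1 + I))²/36 ≈ 18.621 + 1.1343*I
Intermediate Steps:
Y(D) = 14 (Y(D) = 9 + 5 = 14)
L(y, W) = -y + W*y (L(y, W) = -y + y*W = -y + W*y)
a(O) = 4 + √(O + 3*I)/6 (a(O) = 4 + √(O + 3*√(-1))/6 = 4 + √(O + 3*I)/6)
a(o(L(-1, Y(-5)), 3))² = (4 + √(3 + 3*I)/6)²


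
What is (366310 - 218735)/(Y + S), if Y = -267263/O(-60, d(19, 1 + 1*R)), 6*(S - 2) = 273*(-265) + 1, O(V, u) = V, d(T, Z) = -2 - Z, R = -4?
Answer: -2951500/152019 ≈ -19.415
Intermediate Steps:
S = -36166/3 (S = 2 + (273*(-265) + 1)/6 = 2 + (-72345 + 1)/6 = 2 + (⅙)*(-72344) = 2 - 36172/3 = -36166/3 ≈ -12055.)
Y = 267263/60 (Y = -267263/(-60) = -267263*(-1/60) = 267263/60 ≈ 4454.4)
(366310 - 218735)/(Y + S) = (366310 - 218735)/(267263/60 - 36166/3) = 147575/(-152019/20) = 147575*(-20/152019) = -2951500/152019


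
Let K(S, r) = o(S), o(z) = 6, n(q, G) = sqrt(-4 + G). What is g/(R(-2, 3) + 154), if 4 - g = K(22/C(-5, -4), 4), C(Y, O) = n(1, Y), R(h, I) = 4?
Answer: -1/79 ≈ -0.012658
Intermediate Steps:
C(Y, O) = sqrt(-4 + Y)
K(S, r) = 6
g = -2 (g = 4 - 1*6 = 4 - 6 = -2)
g/(R(-2, 3) + 154) = -2/(4 + 154) = -2/158 = -2*1/158 = -1/79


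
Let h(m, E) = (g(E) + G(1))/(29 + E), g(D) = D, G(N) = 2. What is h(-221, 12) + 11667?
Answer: 478361/41 ≈ 11667.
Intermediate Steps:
h(m, E) = (2 + E)/(29 + E) (h(m, E) = (E + 2)/(29 + E) = (2 + E)/(29 + E))
h(-221, 12) + 11667 = (2 + 12)/(29 + 12) + 11667 = 14/41 + 11667 = 478361/41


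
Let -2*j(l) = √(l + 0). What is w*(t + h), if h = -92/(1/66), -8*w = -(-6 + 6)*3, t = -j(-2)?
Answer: 0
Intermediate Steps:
j(l) = -√l/2 (j(l) = -√(l + 0)/2 = -√l/2)
t = I*√2/2 (t = -(-1)*√(-2)/2 = -(-1)*I*√2/2 = I*√2/2 ≈ 0.70711*I)
w = 0 (w = -(-1)*(-6 + 6)*3/8 = -(-1)*0*3/8 = -(-1)*0/8 = -⅛*0 = 0)
h = -6072 (h = -92/1/66 = -92*66 = -6072)
w*(t + h) = 0*(I*√2/2 - 6072) = 0*(-6072 + I*√2/2) = 0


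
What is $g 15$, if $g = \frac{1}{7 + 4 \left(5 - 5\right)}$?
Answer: $\frac{15}{7} \approx 2.1429$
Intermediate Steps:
$g = \frac{1}{7}$ ($g = \frac{1}{7 + 4 \cdot 0} = \frac{1}{7 + 0} = \frac{1}{7} \approx 0.14286$)
$g 15 = \frac{1}{7} \cdot 15 = \frac{15}{7}$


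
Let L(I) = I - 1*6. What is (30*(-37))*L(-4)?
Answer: 11100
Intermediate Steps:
L(I) = -6 + I (L(I) = I - 6 = -6 + I)
(30*(-37))*L(-4) = (30*(-37))*(-6 - 4) = -1110*(-10) = 11100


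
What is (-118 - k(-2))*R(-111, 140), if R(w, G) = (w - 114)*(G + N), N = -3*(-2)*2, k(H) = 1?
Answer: 4069800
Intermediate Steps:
N = 12 (N = 6*2 = 12)
R(w, G) = (-114 + w)*(12 + G) (R(w, G) = (w - 114)*(G + 12) = (-114 + w)*(12 + G))
(-118 - k(-2))*R(-111, 140) = (-118 - 1*1)*(-1368 - 114*140 + 12*(-111) + 140*(-111)) = (-118 - 1)*(-1368 - 15960 - 1332 - 15540) = -119*(-34200) = 4069800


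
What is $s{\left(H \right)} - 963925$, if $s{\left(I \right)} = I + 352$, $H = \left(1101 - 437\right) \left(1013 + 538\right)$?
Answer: $66291$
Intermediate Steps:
$H = 1029864$ ($H = 664 \cdot 1551 = 1029864$)
$s{\left(I \right)} = 352 + I$
$s{\left(H \right)} - 963925 = \left(352 + 1029864\right) - 963925 = 1030216 - 963925 = 66291$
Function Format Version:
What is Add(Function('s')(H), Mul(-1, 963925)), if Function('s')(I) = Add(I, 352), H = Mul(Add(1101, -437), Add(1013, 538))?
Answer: 66291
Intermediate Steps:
H = 1029864 (H = Mul(664, 1551) = 1029864)
Function('s')(I) = Add(352, I)
Add(Function('s')(H), Mul(-1, 963925)) = Add(Add(352, 1029864), Mul(-1, 963925)) = Add(1030216, -963925) = 66291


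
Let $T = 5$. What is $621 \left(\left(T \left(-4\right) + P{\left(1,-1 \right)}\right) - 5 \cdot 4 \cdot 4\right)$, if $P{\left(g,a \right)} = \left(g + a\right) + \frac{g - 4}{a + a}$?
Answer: $- \frac{122337}{2} \approx -61169.0$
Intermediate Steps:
$P{\left(g,a \right)} = a + g + \frac{-4 + g}{2 a}$ ($P{\left(g,a \right)} = \left(a + g\right) + \frac{-4 + g}{2 a} = a + g + \frac{-4 + g}{2 a}$)
$621 \left(\left(T \left(-4\right) + P{\left(1,-1 \right)}\right) - 5 \cdot 4 \cdot 4\right) = 621 \left(\left(5 \left(-4\right) + \frac{-2 + \frac{1}{2} \cdot 1 - \left(-1 + 1\right)}{-1}\right) - 5 \cdot 4 \cdot 4\right) = 621 \left(\left(-20 - \left(-2 + \frac{1}{2} - 0\right)\right) - 20 \cdot 4\right) = 621 \left(\left(-20 - \left(-2 + \frac{1}{2} + 0\right)\right) - 80\right) = 621 \left(\left(-20 - - \frac{3}{2}\right) - 80\right) = 621 \left(\left(-20 + \frac{3}{2}\right) - 80\right) = 621 \left(- \frac{37}{2} - 80\right) = 621 \left(- \frac{197}{2}\right) = - \frac{122337}{2}$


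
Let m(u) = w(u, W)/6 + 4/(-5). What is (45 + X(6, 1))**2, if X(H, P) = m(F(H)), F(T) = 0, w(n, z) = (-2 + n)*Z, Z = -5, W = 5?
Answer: 473344/225 ≈ 2103.8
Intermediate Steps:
w(n, z) = 10 - 5*n (w(n, z) = (-2 + n)*(-5) = 10 - 5*n)
m(u) = 13/15 - 5*u/6 (m(u) = (10 - 5*u)/6 + 4/(-5) = (10 - 5*u)*(1/6) + 4*(-1/5) = (5/3 - 5*u/6) - 4/5 = 13/15 - 5*u/6)
X(H, P) = 13/15 (X(H, P) = 13/15 - 5/6*0 = 13/15 + 0 = 13/15)
(45 + X(6, 1))**2 = (45 + 13/15)**2 = (688/15)**2 = 473344/225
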